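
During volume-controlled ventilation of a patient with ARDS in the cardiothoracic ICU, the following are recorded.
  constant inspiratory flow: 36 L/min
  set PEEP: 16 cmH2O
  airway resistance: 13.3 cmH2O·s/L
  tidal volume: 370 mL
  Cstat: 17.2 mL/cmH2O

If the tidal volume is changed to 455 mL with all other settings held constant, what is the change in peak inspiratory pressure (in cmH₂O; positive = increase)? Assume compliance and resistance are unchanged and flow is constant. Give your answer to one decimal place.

PIP = Vt/C + R·V̇ + PEEP (constant-flow equation of motion).
Only the elastic term changes: ΔPIP = ΔVt / C = (455 − 370) / 17.2 = 4.942 cmH2O.

4.9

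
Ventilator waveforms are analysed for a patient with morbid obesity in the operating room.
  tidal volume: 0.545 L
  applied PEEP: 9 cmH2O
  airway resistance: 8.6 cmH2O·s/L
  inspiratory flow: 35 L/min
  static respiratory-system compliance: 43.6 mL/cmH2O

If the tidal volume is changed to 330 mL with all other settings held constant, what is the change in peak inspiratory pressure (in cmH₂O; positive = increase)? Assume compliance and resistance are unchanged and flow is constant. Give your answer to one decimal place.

-4.9

PIP = Vt/C + R·V̇ + PEEP (constant-flow equation of motion).
Only the elastic term changes: ΔPIP = ΔVt / C = (330 − 545) / 43.6 = -4.931 cmH2O.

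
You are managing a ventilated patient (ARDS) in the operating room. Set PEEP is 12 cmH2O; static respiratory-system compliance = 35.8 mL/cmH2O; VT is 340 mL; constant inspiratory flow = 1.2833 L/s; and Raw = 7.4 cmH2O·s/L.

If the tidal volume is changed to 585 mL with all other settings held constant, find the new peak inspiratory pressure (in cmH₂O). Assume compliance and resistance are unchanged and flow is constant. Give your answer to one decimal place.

37.8

PIP = Vt/C + R·V̇ + PEEP (constant-flow equation of motion).
Only the elastic term changes: ΔPIP = ΔVt / C = (585 − 340) / 35.8 = 6.844 cmH2O.
Original PIP = 340/35.8 + 7.4×1.2833 + 12 = 30.994 cmH2O; new PIP = 30.994 + (6.844) = 37.838 cmH2O.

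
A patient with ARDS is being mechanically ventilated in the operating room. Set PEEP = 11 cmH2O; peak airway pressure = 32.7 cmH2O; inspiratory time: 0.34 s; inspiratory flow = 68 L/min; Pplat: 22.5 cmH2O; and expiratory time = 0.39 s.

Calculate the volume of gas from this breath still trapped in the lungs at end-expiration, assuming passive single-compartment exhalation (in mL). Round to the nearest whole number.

106

Flow: 68 L/min ÷ 60 = 1.1333 L/s.
Vt = flow × Ti = 1.1333 L/s × 0.34 s × 1000 mL/L = 385.32 mL.
R = (PIP − Pplat)/V̇ = (32.7 − 22.5) / 1.1333 = 10.2/1.1333 = 9.0 cmH2O·s/L.
C = Vt/(Pplat − PEEP) = 385.32 / (22.5 − 11) = 385.32/11.5 = 33.506 mL/cmH2O.
τ = R × C = 9.0 × 0.03351 L/cmH2O = 0.3016 s.
Fraction remaining = e^(−Te/τ) = e^(−0.39/0.3016) = 0.2744.
Trapped volume = 385.32 × 0.2744 = 105.73 mL.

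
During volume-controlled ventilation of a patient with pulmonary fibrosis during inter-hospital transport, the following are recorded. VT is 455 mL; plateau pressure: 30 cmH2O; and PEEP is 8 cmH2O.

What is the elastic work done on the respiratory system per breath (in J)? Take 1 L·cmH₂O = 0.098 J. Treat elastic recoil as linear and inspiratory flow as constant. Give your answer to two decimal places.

0.49

Elastic work ≈ ½ × (Pplat − PEEP) × Vt = 0.5 × (30 − 8) × 0.455 L = 0.5 × 22.0 × 0.455 = 5.005 L·cmH2O.
× 0.098 J/(L·cmH2O) → 0.4905 J.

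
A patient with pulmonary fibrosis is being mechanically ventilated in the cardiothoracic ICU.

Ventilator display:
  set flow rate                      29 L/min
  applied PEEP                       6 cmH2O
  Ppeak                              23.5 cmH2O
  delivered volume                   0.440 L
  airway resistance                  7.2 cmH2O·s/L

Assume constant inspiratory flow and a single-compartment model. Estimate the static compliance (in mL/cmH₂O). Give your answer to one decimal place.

Flow: 29 L/min ÷ 60 = 0.4833 L/s.
Equation of motion (constant flow): PIP = Vt/C + R·V̇ + PEEP.
Vt/C = PIP − R·V̇ − PEEP = 23.5 − 7.2×0.4833 − 6 = 23.5 − 3.48 − 6 = 14.02 cmH2O.
C = Vt / 14.02 = 440 / 14.02 = 31.384 mL/cmH2O.

31.4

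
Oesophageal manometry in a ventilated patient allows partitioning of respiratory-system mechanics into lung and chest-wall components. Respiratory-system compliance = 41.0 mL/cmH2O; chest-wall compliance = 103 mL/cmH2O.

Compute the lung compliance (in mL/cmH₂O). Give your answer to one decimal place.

1/CL = 1/Crs − 1/Ccw.
1/CL = 1/41.0 − 1/103 = 0.01468.
CL = 68.12 mL/cmH2O.

68.1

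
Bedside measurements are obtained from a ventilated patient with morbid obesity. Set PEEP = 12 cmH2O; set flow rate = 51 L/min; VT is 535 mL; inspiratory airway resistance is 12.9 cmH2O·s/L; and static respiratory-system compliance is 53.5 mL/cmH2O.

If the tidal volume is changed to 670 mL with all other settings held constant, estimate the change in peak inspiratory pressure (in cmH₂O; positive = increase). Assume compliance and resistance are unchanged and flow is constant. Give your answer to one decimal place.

PIP = Vt/C + R·V̇ + PEEP (constant-flow equation of motion).
Only the elastic term changes: ΔPIP = ΔVt / C = (670 − 535) / 53.5 = 2.523 cmH2O.

2.5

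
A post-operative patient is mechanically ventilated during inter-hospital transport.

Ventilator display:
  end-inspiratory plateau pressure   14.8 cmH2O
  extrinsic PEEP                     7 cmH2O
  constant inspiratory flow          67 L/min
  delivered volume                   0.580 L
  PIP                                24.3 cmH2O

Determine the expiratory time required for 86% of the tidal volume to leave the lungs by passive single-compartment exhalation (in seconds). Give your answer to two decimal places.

Flow: 67 L/min ÷ 60 = 1.1167 L/s.
R = (PIP − Pplat)/V̇ = (24.3 − 14.8) / 1.1167 = 9.5/1.1167 = 8.507 cmH2O·s/L.
C = Vt/(Pplat − PEEP) = 580.0 / (14.8 − 7) = 580.0/7.8 = 74.359 mL/cmH2O.
τ = R × C = 8.507 × 0.07436 L/cmH2O = 0.6326 s.
t = −τ·ln(1 − 0.86) = −0.6326·ln(0.14) = 1.244 s.

1.24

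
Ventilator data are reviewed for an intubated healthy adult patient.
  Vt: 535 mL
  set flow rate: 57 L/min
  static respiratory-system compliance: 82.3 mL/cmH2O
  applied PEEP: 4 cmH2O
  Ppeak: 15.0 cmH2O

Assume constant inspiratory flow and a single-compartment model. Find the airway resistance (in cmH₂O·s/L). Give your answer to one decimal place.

Flow: 57 L/min ÷ 60 = 0.95 L/s.
Equation of motion (constant flow): PIP = Vt/C + R·V̇ + PEEP.
R·V̇ = PIP − Vt/C − PEEP = 15.0 − 535/82.3 − 4 = 15.0 − 6.501 − 4 = 4.499 cmH2O.
R = 4.499 / 0.95 = 4.736 cmH2O·s/L.

4.7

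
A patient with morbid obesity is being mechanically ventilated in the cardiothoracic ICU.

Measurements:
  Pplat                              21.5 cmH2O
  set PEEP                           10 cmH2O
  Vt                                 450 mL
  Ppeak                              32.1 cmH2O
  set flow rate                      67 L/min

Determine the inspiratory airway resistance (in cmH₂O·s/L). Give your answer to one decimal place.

Flow: 67 L/min ÷ 60 = 1.1167 L/s.
Raw = (PIP − Pplat) / flow = (32.1 − 21.5) / 1.1167 = 10.6 / 1.1167 = 9.492 cmH2O·s/L.

9.5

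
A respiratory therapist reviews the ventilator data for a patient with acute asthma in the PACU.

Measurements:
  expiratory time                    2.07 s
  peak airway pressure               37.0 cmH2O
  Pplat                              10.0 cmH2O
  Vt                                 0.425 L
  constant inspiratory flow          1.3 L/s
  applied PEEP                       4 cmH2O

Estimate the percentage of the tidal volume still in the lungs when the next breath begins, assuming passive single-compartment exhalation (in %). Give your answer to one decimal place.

24.5

R = (PIP − Pplat)/V̇ = (37.0 − 10.0) / 1.3 = 27.0/1.3 = 20.769 cmH2O·s/L.
C = Vt/(Pplat − PEEP) = 425.0 / (10.0 − 4) = 425.0/6.0 = 70.833 mL/cmH2O.
τ = R × C = 20.769 × 0.07083 L/cmH2O = 1.471 s.
Fraction remaining at end-expiration = e^(−Te/τ) = e^(−2.07/1.471) = 0.2448 → 24.48%.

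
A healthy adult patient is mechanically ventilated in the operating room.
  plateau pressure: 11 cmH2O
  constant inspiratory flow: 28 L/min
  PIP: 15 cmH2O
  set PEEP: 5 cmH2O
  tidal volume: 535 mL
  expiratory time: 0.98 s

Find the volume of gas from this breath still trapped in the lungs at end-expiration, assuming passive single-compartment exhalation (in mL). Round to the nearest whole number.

Flow: 28 L/min ÷ 60 = 0.4667 L/s.
R = (PIP − Pplat)/V̇ = (15 − 11) / 0.4667 = 4.0/0.4667 = 8.571 cmH2O·s/L.
C = Vt/(Pplat − PEEP) = 535.0 / (11 − 5) = 535.0/6.0 = 89.167 mL/cmH2O.
τ = R × C = 8.571 × 0.08917 L/cmH2O = 0.7643 s.
Fraction remaining = e^(−Te/τ) = e^(−0.98/0.7643) = 0.2774.
Trapped volume = 535.0 × 0.2774 = 148.41 mL.

148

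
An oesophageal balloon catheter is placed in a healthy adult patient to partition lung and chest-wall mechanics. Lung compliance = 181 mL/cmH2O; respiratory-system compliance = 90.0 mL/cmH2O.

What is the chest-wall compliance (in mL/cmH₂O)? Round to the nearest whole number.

179

1/Ccw = 1/Crs − 1/CL.
1/Ccw = 1/90.0 − 1/181 = 0.005586.
Ccw = 179.02 mL/cmH2O.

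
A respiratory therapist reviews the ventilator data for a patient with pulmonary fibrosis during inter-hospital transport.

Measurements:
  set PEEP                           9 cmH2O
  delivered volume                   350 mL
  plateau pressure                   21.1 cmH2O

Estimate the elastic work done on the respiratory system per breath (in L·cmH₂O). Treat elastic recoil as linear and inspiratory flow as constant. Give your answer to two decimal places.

Elastic work ≈ ½ × (Pplat − PEEP) × Vt = 0.5 × (21.1 − 9) × 0.350 L = 0.5 × 12.1 × 0.350 = 2.118 L·cmH2O.

2.12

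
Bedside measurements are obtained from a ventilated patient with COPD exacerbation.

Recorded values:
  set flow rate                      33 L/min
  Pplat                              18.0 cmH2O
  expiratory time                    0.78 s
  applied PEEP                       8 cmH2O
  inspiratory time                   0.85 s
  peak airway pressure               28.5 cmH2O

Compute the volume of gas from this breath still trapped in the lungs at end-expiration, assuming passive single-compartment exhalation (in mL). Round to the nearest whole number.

Flow: 33 L/min ÷ 60 = 0.55 L/s.
Vt = flow × Ti = 0.55 L/s × 0.85 s × 1000 mL/L = 467.5 mL.
R = (PIP − Pplat)/V̇ = (28.5 − 18.0) / 0.55 = 10.5/0.55 = 19.091 cmH2O·s/L.
C = Vt/(Pplat − PEEP) = 467.5 / (18.0 − 8) = 467.5/10.0 = 46.75 mL/cmH2O.
τ = R × C = 19.091 × 0.04675 L/cmH2O = 0.8925 s.
Fraction remaining = e^(−Te/τ) = e^(−0.78/0.8925) = 0.4173.
Trapped volume = 467.5 × 0.4173 = 195.09 mL.

195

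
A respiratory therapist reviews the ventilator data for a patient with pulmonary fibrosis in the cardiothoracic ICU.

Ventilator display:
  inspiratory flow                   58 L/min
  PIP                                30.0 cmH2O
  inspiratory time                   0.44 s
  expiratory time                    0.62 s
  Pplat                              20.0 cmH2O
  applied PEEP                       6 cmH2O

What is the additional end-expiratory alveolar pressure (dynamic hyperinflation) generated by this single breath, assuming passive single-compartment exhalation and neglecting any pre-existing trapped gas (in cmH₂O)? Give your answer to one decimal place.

Flow: 58 L/min ÷ 60 = 0.9667 L/s.
Vt = flow × Ti = 0.9667 L/s × 0.44 s × 1000 mL/L = 425.35 mL.
R = (PIP − Pplat)/V̇ = (30.0 − 20.0) / 0.9667 = 10.0/0.9667 = 10.344 cmH2O·s/L.
C = Vt/(Pplat − PEEP) = 425.35 / (20.0 − 6) = 425.35/14.0 = 30.382 mL/cmH2O.
τ = R × C = 10.344 × 0.03038 L/cmH2O = 0.3143 s.
Fraction remaining = e^(−Te/τ) = e^(−0.62/0.3143) = 0.1391; trapped volume = 425.35 × 0.1391 = 59.166 mL.
Additional alveolar pressure from trapping ≈ V_trapped / C = 59.166 / 30.382 = 1.947 cmH2O.

1.9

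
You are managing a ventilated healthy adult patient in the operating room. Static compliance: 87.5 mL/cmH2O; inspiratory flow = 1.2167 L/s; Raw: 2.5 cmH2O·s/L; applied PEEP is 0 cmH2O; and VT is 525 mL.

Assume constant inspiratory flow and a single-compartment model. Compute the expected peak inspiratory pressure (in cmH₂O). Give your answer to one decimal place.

9.0

Equation of motion (constant flow): PIP = Vt/C + R·V̇ + PEEP.
PIP = 525/87.5 + 2.5×1.2167 + 0 = 6.0 + 3.042 + 0 = 9.042 cmH2O.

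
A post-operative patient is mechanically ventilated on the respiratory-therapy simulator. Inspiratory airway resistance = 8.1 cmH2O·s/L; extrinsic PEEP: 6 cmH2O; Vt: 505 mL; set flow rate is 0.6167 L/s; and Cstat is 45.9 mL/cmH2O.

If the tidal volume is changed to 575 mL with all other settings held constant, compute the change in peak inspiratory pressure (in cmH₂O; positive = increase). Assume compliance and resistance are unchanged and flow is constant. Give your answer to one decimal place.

1.5

PIP = Vt/C + R·V̇ + PEEP (constant-flow equation of motion).
Only the elastic term changes: ΔPIP = ΔVt / C = (575 − 505) / 45.9 = 1.525 cmH2O.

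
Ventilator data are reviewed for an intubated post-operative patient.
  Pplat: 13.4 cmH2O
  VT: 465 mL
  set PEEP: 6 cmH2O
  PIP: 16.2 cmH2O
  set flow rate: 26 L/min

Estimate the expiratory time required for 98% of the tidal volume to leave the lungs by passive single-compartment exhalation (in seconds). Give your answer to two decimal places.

1.59

Flow: 26 L/min ÷ 60 = 0.4333 L/s.
R = (PIP − Pplat)/V̇ = (16.2 − 13.4) / 0.4333 = 2.8/0.4333 = 6.462 cmH2O·s/L.
C = Vt/(Pplat − PEEP) = 465.0 / (13.4 − 6) = 465.0/7.4 = 62.838 mL/cmH2O.
τ = R × C = 6.462 × 0.06284 L/cmH2O = 0.4061 s.
t = −τ·ln(1 − 0.98) = −0.4061·ln(0.02) = 1.589 s.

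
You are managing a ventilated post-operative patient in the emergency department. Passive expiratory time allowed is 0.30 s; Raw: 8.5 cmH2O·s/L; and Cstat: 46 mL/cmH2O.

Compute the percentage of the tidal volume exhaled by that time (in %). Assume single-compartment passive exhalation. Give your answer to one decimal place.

53.6

τ = R × C = 8.5 × 46 mL/cmH2O = 8.5 × 0.046 L/cmH2O = 0.391 s.
Passive exhalation: V(t)/V₀ = e^(−t/τ) = e^(−0.30/0.391) = 0.4643.
Fraction exhaled = 1 − 0.4643 = 0.5357 → 53.57%.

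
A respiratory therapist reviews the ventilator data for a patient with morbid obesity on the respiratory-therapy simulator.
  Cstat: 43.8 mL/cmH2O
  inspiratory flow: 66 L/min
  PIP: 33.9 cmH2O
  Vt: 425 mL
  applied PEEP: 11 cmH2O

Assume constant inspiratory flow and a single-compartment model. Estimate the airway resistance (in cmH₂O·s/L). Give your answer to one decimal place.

Flow: 66 L/min ÷ 60 = 1.1 L/s.
Equation of motion (constant flow): PIP = Vt/C + R·V̇ + PEEP.
R·V̇ = PIP − Vt/C − PEEP = 33.9 − 425/43.8 − 11 = 33.9 − 9.703 − 11 = 13.197 cmH2O.
R = 13.197 / 1.1 = 11.997 cmH2O·s/L.

12.0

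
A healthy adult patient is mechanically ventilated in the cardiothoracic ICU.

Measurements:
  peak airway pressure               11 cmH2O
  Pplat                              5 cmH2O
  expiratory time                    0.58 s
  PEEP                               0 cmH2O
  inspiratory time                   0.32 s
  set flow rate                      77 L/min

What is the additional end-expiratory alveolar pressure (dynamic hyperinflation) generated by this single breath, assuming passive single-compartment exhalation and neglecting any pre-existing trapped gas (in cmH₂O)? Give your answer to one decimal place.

1.1

Flow: 77 L/min ÷ 60 = 1.2833 L/s.
Vt = flow × Ti = 1.2833 L/s × 0.32 s × 1000 mL/L = 410.66 mL.
R = (PIP − Pplat)/V̇ = (11 − 5) / 1.2833 = 6.0/1.2833 = 4.675 cmH2O·s/L.
C = Vt/(Pplat − PEEP) = 410.66 / (5 − 0) = 410.66/5.0 = 82.132 mL/cmH2O.
τ = R × C = 4.675 × 0.08213 L/cmH2O = 0.384 s.
Fraction remaining = e^(−Te/τ) = e^(−0.58/0.384) = 0.2208; trapped volume = 410.66 × 0.2208 = 90.674 mL.
Additional alveolar pressure from trapping ≈ V_trapped / C = 90.674 / 82.132 = 1.104 cmH2O.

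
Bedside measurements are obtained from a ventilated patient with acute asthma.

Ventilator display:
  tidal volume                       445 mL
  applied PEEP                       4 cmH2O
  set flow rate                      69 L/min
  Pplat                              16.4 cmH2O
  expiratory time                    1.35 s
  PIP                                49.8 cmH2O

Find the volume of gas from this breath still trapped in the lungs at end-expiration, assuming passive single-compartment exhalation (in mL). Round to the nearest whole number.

122

Flow: 69 L/min ÷ 60 = 1.15 L/s.
R = (PIP − Pplat)/V̇ = (49.8 − 16.4) / 1.15 = 33.4/1.15 = 29.043 cmH2O·s/L.
C = Vt/(Pplat − PEEP) = 445.0 / (16.4 − 4) = 445.0/12.4 = 35.887 mL/cmH2O.
τ = R × C = 29.043 × 0.03589 L/cmH2O = 1.042 s.
Fraction remaining = e^(−Te/τ) = e^(−1.35/1.042) = 0.2737.
Trapped volume = 445.0 × 0.2737 = 121.8 mL.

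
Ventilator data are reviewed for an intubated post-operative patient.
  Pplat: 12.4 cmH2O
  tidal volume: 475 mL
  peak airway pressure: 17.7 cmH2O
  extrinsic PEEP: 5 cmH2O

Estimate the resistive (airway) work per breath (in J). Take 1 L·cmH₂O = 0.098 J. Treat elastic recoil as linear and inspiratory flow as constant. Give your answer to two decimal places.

0.25

With constant inspiratory flow the resistive pressure is constant at PIP − Pplat = 17.7 − 12.4 = 5.3 cmH2O, so resistive work = 5.3 × 0.475 = 2.518 L·cmH2O.
× 0.098 J/(L·cmH2O) → 0.2468 J.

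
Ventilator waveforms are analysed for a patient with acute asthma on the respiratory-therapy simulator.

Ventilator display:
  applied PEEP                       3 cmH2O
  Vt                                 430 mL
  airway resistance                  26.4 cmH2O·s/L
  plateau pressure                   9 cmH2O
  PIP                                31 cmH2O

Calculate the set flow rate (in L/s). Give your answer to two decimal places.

0.83

flow = (PIP − Pplat) / Raw = 22.0 / 26.4 = 0.8333 L/s.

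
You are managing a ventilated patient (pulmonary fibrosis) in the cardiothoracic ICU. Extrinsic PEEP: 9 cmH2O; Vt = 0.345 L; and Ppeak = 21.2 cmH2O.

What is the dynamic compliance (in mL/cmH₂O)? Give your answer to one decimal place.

Dynamic compliance = Vt / (PIP − PEEP) = 345 / (21.2 − 9) = 345 / 12.2 = 28.279 mL/cmH2O.

28.3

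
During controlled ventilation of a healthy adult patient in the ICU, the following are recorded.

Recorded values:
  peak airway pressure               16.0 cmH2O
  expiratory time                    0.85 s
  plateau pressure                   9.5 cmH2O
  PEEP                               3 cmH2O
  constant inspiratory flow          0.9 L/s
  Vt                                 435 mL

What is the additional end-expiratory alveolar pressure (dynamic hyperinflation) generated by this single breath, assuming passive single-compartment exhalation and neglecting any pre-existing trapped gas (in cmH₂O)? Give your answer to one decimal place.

1.1

R = (PIP − Pplat)/V̇ = (16.0 − 9.5) / 0.9 = 6.5/0.9 = 7.222 cmH2O·s/L.
C = Vt/(Pplat − PEEP) = 435.0 / (9.5 − 3) = 435.0/6.5 = 66.923 mL/cmH2O.
τ = R × C = 7.222 × 0.06692 L/cmH2O = 0.4833 s.
Fraction remaining = e^(−Te/τ) = e^(−0.85/0.4833) = 0.1723; trapped volume = 435.0 × 0.1723 = 74.951 mL.
Additional alveolar pressure from trapping ≈ V_trapped / C = 74.951 / 66.923 = 1.12 cmH2O.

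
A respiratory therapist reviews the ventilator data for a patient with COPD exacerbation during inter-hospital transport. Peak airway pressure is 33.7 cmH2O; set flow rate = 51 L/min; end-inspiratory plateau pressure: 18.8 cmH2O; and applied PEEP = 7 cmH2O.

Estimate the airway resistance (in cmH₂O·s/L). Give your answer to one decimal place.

17.5

Flow: 51 L/min ÷ 60 = 0.85 L/s.
Raw = (PIP − Pplat) / flow = (33.7 − 18.8) / 0.85 = 14.9 / 0.85 = 17.529 cmH2O·s/L.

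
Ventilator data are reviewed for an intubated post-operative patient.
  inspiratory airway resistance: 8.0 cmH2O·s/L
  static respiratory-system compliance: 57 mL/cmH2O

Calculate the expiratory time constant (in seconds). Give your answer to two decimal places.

τ = R × C = 8.0 × 57 mL/cmH2O = 8.0 × 0.057 L/cmH2O = 0.456 s.

0.46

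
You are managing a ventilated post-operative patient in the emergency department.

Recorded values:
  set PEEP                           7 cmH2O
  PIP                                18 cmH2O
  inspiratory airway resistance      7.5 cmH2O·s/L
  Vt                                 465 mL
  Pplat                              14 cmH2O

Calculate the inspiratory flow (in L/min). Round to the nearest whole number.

32

flow = (PIP − Pplat) / Raw = (18 − 14) / 7.5 = 0.5333 L/s × 60 = 31.998 L/min.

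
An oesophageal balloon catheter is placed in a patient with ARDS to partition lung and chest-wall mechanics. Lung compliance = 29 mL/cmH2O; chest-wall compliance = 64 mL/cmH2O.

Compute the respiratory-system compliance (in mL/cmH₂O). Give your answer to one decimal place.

20.0

Lung and chest wall are elastances in series: 1/Crs = 1/CL + 1/Ccw.
1/Crs = 1/29 + 1/64 = 0.05011.
Crs = 19.956 mL/cmH2O.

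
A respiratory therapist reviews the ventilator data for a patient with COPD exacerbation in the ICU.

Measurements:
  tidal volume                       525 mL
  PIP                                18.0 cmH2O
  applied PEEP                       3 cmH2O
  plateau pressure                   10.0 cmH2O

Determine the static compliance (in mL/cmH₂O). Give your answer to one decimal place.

Cstat = Vt / (Pplat − PEEP) = 525 / (10.0 − 3) = 525 / 7.0 = 75.0 mL/cmH2O.

75.0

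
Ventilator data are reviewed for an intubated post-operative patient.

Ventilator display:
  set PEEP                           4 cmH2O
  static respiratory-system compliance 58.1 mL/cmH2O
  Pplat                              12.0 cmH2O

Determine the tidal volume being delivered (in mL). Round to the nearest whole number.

465

Vt = Cstat × (Pplat − PEEP) = 58.1 × (12.0 − 4) = 58.1 × 8.0 = 464.8 mL.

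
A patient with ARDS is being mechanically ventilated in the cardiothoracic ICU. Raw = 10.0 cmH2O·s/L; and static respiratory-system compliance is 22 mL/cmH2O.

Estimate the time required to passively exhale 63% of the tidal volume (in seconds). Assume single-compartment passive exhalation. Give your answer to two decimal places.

0.22

τ = R × C = 10.0 × 22 mL/cmH2O = 10.0 × 0.022 L/cmH2O = 0.22 s.
Exhaled fraction f = 1 − e^(−t/τ) → t = −τ·ln(1 − f) = −0.22·ln(0.37) = 0.2187 s.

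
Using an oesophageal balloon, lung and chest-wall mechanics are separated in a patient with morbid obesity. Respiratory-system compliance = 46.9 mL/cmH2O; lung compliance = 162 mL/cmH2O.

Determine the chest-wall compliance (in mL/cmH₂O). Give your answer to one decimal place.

66.0

1/Ccw = 1/Crs − 1/CL.
1/Ccw = 1/46.9 − 1/162 = 0.01515.
Ccw = 66.007 mL/cmH2O.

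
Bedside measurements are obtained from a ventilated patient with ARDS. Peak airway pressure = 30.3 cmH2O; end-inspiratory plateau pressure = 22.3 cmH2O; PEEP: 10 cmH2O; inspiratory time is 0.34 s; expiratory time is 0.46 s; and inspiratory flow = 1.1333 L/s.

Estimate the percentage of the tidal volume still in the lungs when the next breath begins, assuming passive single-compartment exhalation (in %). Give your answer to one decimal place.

12.5

Vt = flow × Ti = 1.1333 L/s × 0.34 s × 1000 mL/L = 385.32 mL.
R = (PIP − Pplat)/V̇ = (30.3 − 22.3) / 1.1333 = 8.0/1.1333 = 7.059 cmH2O·s/L.
C = Vt/(Pplat − PEEP) = 385.32 / (22.3 − 10) = 385.32/12.3 = 31.327 mL/cmH2O.
τ = R × C = 7.059 × 0.03133 L/cmH2O = 0.2212 s.
Fraction remaining at end-expiration = e^(−Te/τ) = e^(−0.46/0.2212) = 0.125 → 12.5%.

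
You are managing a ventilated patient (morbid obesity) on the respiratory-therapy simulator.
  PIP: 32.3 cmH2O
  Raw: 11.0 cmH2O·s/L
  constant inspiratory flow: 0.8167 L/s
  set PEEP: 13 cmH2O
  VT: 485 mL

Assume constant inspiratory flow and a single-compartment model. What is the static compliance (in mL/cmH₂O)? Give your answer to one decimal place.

47.0

Equation of motion (constant flow): PIP = Vt/C + R·V̇ + PEEP.
Vt/C = PIP − R·V̇ − PEEP = 32.3 − 11.0×0.8167 − 13 = 32.3 − 8.984 − 13 = 10.316 cmH2O.
C = Vt / 10.316 = 485 / 10.316 = 47.014 mL/cmH2O.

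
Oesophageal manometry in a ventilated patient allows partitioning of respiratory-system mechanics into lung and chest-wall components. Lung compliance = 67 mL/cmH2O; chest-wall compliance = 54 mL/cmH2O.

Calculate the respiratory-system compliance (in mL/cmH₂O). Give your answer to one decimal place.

Lung and chest wall are elastances in series: 1/Crs = 1/CL + 1/Ccw.
1/Crs = 1/67 + 1/54 = 0.03344.
Crs = 29.904 mL/cmH2O.

29.9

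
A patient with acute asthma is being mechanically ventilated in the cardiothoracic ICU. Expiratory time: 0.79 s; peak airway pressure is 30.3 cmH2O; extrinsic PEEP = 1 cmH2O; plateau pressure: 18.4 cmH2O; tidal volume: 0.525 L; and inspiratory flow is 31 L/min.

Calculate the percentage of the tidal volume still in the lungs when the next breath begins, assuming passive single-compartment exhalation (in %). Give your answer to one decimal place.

Flow: 31 L/min ÷ 60 = 0.5167 L/s.
R = (PIP − Pplat)/V̇ = (30.3 − 18.4) / 0.5167 = 11.9/0.5167 = 23.031 cmH2O·s/L.
C = Vt/(Pplat − PEEP) = 525.0 / (18.4 − 1) = 525.0/17.4 = 30.172 mL/cmH2O.
τ = R × C = 23.031 × 0.03017 L/cmH2O = 0.6948 s.
Fraction remaining at end-expiration = e^(−Te/τ) = e^(−0.79/0.6948) = 0.3208 → 32.08%.

32.1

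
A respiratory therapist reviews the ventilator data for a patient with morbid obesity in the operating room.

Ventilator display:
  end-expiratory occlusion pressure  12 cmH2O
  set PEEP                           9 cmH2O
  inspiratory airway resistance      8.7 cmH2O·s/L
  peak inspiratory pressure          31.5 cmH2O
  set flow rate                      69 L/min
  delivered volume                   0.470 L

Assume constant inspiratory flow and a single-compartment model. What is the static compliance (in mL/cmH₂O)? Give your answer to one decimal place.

49.5

Flow: 69 L/min ÷ 60 = 1.15 L/s.
Total PEEP = 12 cmH2O (set 9 + intrinsic 3); this is the baseline alveolar pressure.
Equation of motion (constant flow): PIP = Vt/C + R·V̇ + PEEP.
Vt/C = PIP − R·V̇ − PEEP = 31.5 − 8.7×1.15 − 12 = 31.5 − 10.005 − 12 = 9.495 cmH2O.
C = Vt / 9.495 = 470 / 9.495 = 49.5 mL/cmH2O.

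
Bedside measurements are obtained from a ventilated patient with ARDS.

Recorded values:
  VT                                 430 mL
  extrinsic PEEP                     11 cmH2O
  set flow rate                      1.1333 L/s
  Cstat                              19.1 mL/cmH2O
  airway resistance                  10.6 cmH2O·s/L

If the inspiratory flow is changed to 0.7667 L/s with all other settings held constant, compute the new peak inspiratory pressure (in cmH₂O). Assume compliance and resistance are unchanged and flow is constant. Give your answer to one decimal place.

PIP = Vt/C + R·V̇ + PEEP (constant-flow equation of motion).
Only the resistive term changes: ΔPIP = R × ΔV̇ = 10.6 × (0.7667 − 1.1333) = 10.6 × -0.3666 = -3.886 cmH2O.
Original PIP = 430/19.1 + 10.6×1.1333 + 11 = 45.526 cmH2O; new PIP = 45.526 + (-3.886) = 41.64 cmH2O.

41.6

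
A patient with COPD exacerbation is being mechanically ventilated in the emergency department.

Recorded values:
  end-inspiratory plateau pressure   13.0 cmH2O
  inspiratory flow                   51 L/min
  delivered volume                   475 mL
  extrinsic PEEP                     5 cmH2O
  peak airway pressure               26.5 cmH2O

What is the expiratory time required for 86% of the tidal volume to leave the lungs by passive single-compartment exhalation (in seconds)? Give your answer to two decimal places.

1.85

Flow: 51 L/min ÷ 60 = 0.85 L/s.
R = (PIP − Pplat)/V̇ = (26.5 − 13.0) / 0.85 = 13.5/0.85 = 15.882 cmH2O·s/L.
C = Vt/(Pplat − PEEP) = 475.0 / (13.0 − 5) = 475.0/8.0 = 59.375 mL/cmH2O.
τ = R × C = 15.882 × 0.05938 L/cmH2O = 0.9431 s.
t = −τ·ln(1 − 0.86) = −0.9431·ln(0.14) = 1.854 s.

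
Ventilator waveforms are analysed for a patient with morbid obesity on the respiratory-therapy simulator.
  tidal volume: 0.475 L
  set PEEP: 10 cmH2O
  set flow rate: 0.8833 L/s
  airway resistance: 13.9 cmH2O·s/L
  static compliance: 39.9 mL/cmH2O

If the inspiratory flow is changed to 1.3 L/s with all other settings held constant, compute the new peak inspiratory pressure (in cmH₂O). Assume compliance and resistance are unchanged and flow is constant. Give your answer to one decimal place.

PIP = Vt/C + R·V̇ + PEEP (constant-flow equation of motion).
Only the resistive term changes: ΔPIP = R × ΔV̇ = 13.9 × (1.3 − 0.8833) = 13.9 × 0.4167 = 5.792 cmH2O.
Original PIP = 475/39.9 + 13.9×0.8833 + 10 = 34.183 cmH2O; new PIP = 34.183 + (5.792) = 39.975 cmH2O.

40.0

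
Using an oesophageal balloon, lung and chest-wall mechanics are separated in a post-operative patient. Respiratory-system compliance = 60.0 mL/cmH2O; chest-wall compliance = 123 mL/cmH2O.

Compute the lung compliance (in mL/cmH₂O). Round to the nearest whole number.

1/CL = 1/Crs − 1/Ccw.
1/CL = 1/60.0 − 1/123 = 0.008537.
CL = 117.14 mL/cmH2O.

117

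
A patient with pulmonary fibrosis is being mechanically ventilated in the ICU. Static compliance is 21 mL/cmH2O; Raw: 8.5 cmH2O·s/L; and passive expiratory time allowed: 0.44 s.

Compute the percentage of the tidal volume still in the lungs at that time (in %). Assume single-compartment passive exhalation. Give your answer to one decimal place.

τ = R × C = 8.5 × 21 mL/cmH2O = 8.5 × 0.021 L/cmH2O = 0.1785 s.
Passive exhalation: V(t)/V₀ = e^(−t/τ) = e^(−0.44/0.1785) = 0.08501.
Fraction remaining = 0.08501 → 8.501%.

8.5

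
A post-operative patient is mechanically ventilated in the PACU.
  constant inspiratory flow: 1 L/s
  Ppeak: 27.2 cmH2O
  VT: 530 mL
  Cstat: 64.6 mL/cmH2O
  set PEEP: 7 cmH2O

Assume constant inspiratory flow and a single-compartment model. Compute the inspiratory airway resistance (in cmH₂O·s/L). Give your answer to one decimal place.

Equation of motion (constant flow): PIP = Vt/C + R·V̇ + PEEP.
R·V̇ = PIP − Vt/C − PEEP = 27.2 − 530/64.6 − 7 = 27.2 − 8.204 − 7 = 11.996 cmH2O.
R = 11.996 / 1 = 11.996 cmH2O·s/L.

12.0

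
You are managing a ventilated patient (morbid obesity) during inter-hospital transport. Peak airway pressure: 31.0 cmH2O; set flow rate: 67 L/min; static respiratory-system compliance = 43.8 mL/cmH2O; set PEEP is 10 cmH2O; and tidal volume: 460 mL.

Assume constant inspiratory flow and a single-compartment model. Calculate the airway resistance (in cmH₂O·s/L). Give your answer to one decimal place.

Flow: 67 L/min ÷ 60 = 1.1167 L/s.
Equation of motion (constant flow): PIP = Vt/C + R·V̇ + PEEP.
R·V̇ = PIP − Vt/C − PEEP = 31.0 − 460/43.8 − 10 = 31.0 − 10.502 − 10 = 10.498 cmH2O.
R = 10.498 / 1.1167 = 9.401 cmH2O·s/L.

9.4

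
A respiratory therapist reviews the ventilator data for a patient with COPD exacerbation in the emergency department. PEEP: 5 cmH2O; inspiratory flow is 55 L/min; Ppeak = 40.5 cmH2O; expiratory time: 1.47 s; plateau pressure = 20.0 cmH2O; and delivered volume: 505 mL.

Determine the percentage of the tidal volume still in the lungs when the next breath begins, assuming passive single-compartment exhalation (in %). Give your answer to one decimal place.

Flow: 55 L/min ÷ 60 = 0.9167 L/s.
R = (PIP − Pplat)/V̇ = (40.5 − 20.0) / 0.9167 = 20.5/0.9167 = 22.363 cmH2O·s/L.
C = Vt/(Pplat − PEEP) = 505.0 / (20.0 − 5) = 505.0/15.0 = 33.667 mL/cmH2O.
τ = R × C = 22.363 × 0.03367 L/cmH2O = 0.753 s.
Fraction remaining at end-expiration = e^(−Te/τ) = e^(−1.47/0.753) = 0.142 → 14.2%.

14.2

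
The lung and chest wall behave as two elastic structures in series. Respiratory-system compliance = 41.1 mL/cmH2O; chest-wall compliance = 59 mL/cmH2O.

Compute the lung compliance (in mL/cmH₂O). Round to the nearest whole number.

135

1/CL = 1/Crs − 1/Ccw.
1/CL = 1/41.1 − 1/59 = 0.007382.
CL = 135.46 mL/cmH2O.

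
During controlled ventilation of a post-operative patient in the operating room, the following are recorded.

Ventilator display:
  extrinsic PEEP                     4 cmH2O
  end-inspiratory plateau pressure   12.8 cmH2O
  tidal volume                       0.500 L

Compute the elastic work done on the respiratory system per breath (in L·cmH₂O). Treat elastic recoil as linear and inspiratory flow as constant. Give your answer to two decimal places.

2.20

Elastic work ≈ ½ × (Pplat − PEEP) × Vt = 0.5 × (12.8 − 4) × 0.500 L = 0.5 × 8.8 × 0.500 = 2.2 L·cmH2O.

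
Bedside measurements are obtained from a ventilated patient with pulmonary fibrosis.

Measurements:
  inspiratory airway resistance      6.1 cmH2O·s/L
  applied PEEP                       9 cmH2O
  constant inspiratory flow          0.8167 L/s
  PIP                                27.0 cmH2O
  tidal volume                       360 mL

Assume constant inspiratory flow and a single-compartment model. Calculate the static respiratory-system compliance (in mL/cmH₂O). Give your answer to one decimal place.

27.7

Equation of motion (constant flow): PIP = Vt/C + R·V̇ + PEEP.
Vt/C = PIP − R·V̇ − PEEP = 27.0 − 6.1×0.8167 − 9 = 27.0 − 4.982 − 9 = 13.018 cmH2O.
C = Vt / 13.018 = 360 / 13.018 = 27.654 mL/cmH2O.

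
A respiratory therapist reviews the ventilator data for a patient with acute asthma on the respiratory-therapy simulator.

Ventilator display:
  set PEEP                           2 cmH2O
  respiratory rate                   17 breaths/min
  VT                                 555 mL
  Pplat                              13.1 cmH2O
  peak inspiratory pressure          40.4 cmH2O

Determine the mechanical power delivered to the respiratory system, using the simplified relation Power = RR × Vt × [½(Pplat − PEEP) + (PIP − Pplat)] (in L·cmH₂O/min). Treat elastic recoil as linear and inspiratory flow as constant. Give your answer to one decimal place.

309.9

Per-breath work = Vt × [½(Pplat−PEEP) + (PIP−Pplat)] = 0.555 × [0.5×11.1 + 27.3] = 0.555 × 32.85 = 18.232 L·cmH2O.
Power = 17 × 18.232 = 309.94 L·cmH2O/min.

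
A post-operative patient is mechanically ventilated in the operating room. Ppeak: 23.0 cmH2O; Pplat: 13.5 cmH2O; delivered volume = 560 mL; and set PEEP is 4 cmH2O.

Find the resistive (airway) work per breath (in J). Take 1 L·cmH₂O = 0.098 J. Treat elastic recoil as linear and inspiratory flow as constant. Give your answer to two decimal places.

With constant inspiratory flow the resistive pressure is constant at PIP − Pplat = 23.0 − 13.5 = 9.5 cmH2O, so resistive work = 9.5 × 0.560 = 5.32 L·cmH2O.
× 0.098 J/(L·cmH2O) → 0.5214 J.

0.52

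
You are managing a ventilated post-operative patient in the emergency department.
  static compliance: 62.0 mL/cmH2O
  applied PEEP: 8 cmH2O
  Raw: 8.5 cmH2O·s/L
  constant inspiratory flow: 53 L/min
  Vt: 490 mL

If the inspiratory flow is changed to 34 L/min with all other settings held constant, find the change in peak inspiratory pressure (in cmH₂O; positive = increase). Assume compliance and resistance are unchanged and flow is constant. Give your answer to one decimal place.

Flow: 53 L/min ÷ 60 = 0.8833 L/s.
New flow: 34 L/min ÷ 60 = 0.5667 L/s.
PIP = Vt/C + R·V̇ + PEEP (constant-flow equation of motion).
Only the resistive term changes: ΔPIP = R × ΔV̇ = 8.5 × (0.5667 − 0.8833) = 8.5 × -0.3166 = -2.691 cmH2O.

-2.7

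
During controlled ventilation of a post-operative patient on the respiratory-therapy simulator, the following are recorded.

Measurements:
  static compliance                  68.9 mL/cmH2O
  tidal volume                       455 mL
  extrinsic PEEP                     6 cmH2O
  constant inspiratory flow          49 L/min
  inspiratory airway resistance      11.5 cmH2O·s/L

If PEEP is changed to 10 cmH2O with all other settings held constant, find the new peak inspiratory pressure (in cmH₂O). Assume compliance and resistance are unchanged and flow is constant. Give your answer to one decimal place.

Flow: 49 L/min ÷ 60 = 0.8167 L/s.
PIP = Vt/C + R·V̇ + PEEP (constant-flow equation of motion).
Only the baseline term changes: ΔPIP = ΔPEEP = 10 − 6 = 4.0 cmH2O.
Original PIP = 455/68.9 + 11.5×0.8167 + 6 = 21.996 cmH2O; new PIP = 21.996 + (4.0) = 25.996 cmH2O.

26.0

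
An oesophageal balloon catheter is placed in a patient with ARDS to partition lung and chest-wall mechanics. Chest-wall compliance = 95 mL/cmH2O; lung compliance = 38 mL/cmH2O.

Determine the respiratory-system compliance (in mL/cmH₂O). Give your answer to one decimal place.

27.1

Lung and chest wall are elastances in series: 1/Crs = 1/CL + 1/Ccw.
1/Crs = 1/38 + 1/95 = 0.03684.
Crs = 27.144 mL/cmH2O.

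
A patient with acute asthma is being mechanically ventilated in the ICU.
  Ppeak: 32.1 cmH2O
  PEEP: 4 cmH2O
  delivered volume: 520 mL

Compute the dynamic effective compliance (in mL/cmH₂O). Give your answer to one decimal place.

Dynamic compliance = Vt / (PIP − PEEP) = 520 / (32.1 − 4) = 520 / 28.1 = 18.505 mL/cmH2O.

18.5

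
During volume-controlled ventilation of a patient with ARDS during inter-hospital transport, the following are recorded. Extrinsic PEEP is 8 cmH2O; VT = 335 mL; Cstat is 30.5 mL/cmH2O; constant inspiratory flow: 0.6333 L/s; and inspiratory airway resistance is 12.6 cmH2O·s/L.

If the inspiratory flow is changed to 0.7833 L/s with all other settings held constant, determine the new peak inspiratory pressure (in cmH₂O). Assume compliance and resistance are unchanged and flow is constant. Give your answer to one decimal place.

PIP = Vt/C + R·V̇ + PEEP (constant-flow equation of motion).
Only the resistive term changes: ΔPIP = R × ΔV̇ = 12.6 × (0.7833 − 0.6333) = 12.6 × 0.15 = 1.89 cmH2O.
Original PIP = 335/30.5 + 12.6×0.6333 + 8 = 26.963 cmH2O; new PIP = 26.963 + (1.89) = 28.853 cmH2O.

28.9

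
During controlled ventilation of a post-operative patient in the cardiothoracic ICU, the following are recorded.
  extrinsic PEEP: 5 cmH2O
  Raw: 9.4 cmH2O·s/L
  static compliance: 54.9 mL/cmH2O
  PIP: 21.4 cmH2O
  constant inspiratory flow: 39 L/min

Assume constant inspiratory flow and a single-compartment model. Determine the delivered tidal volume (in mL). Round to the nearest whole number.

565

Flow: 39 L/min ÷ 60 = 0.65 L/s.
Equation of motion (constant flow): PIP = Vt/C + R·V̇ + PEEP.
Vt/C = PIP − R·V̇ − PEEP = 21.4 − 6.11 − 5 = 10.29 cmH2O.
Vt = C × 10.29 = 54.9 × 10.29 = 564.92 mL.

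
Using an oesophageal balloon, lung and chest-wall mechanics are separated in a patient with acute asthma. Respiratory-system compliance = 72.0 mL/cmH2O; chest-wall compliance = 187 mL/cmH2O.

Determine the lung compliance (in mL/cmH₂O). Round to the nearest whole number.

1/CL = 1/Crs − 1/Ccw.
1/CL = 1/72.0 − 1/187 = 0.008541.
CL = 117.08 mL/cmH2O.

117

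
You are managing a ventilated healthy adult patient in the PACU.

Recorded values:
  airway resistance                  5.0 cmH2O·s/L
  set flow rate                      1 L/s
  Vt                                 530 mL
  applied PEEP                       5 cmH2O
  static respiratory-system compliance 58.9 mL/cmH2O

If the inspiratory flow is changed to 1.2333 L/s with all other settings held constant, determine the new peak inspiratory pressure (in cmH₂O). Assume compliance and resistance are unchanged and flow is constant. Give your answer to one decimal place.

PIP = Vt/C + R·V̇ + PEEP (constant-flow equation of motion).
Only the resistive term changes: ΔPIP = R × ΔV̇ = 5.0 × (1.2333 − 1) = 5.0 × 0.2333 = 1.167 cmH2O.
Original PIP = 530/58.9 + 5.0×1 + 5 = 18.998 cmH2O; new PIP = 18.998 + (1.167) = 20.165 cmH2O.

20.2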